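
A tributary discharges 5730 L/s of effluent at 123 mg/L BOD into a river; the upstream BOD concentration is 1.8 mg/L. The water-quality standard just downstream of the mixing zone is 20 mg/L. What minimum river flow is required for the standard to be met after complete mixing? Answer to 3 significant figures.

Set C_mix = 20: (Q·1.800 + 5730·123.0) / (Q + 5730) = 20
→ Q = 5730·(123.0 − 20)/(20 − 1.800) = 32430 L/s.

32400 L/s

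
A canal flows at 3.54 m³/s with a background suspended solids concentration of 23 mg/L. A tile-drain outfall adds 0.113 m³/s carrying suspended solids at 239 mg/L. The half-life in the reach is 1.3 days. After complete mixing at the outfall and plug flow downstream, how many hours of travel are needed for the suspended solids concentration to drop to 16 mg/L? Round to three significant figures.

27.8 h

Flow-weighted average: C = (3.540·23.00 + 0.1130·239.0) / 3.653 = 108.4/3.653 = 29.68 mg/L.
Half-life 1.3 d → k = ln 2 / 1.3 = 0.5332 d⁻¹.
29.68·exp(−k·t) = 16 → t = ln(29.68/16)/k = 100100 s = 27.81 h.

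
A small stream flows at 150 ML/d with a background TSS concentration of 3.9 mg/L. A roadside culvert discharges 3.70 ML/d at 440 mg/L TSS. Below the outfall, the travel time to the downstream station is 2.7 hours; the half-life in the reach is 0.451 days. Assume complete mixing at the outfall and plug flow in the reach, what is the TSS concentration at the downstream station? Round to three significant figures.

Flow-weighted average: C = (150.0·3.900 + 3.700·440.0) / 153.7 = 2213/153.7 = 14.40 mg/L.
Half-life 0.451 d → k = ln 2 / 0.451 = 1.537 d⁻¹.
Decay over the reach: 14.40·exp(−kt) = 14.40·0.8412 = 12.11 mg/L.

12.1 mg/L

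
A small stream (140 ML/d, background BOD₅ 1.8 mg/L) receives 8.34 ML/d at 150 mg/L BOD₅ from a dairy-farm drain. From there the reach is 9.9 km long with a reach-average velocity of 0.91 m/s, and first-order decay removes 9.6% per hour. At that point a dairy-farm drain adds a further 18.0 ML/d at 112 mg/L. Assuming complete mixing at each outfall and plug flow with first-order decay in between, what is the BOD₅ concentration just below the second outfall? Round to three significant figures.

Mass balance: C = (140.0·1.800 + 8.340·150.0) / 148.3 = 1503/148.3 = 10.13 mg/L; combined flow 148.3 ML/d.
Travel time t = 9.9·1000 / 0.91 = 10880 s = 3.022 h.
9.6%/h lost → k = −ln(1 − 0.096) = 0.1009 h⁻¹.
Decay over the reach: 10.13·exp(−kt) = 10.13·0.7371 = 7.469 mg/L.
Second outfall: C = (148.3·7.469 + 18.00·112.0)/166.3 = 18.78 mg/L.

18.8 mg/L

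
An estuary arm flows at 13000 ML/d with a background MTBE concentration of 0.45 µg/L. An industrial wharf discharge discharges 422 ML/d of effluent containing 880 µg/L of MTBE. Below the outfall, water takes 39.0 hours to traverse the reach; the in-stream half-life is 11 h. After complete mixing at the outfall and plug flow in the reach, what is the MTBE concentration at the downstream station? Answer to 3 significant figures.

2.41 µg/L

After mixing, C = (13000·0.4500 + 422.0·880.0) / 13420 = 377200/13420 = 28.10 µg/L.
Half-life 11 h → k = ln 2 / 11 = 0.06301 h⁻¹ = 1.512 d⁻¹.
First-order decay: C = 28.10·exp(−k·t) = 28.10·0.08565 = 2.407 µg/L.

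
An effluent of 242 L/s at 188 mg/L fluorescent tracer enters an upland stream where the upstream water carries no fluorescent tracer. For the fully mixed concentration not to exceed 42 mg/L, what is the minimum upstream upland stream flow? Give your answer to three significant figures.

Set C_mix = 42: (Q·0 + 242.0·188.0) / (Q + 242.0) = 42
→ Q = 242.0·(188.0 − 42)/(42 − 0) = 841.2 L/s.

841 L/s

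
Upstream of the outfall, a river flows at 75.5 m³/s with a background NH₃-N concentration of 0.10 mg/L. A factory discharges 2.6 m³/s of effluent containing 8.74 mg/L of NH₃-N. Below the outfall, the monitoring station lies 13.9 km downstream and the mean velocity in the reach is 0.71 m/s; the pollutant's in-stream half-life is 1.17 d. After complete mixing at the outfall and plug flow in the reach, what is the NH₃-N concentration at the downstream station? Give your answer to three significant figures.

0.339 mg/L

Flow-weighted average: C = (75.50·0.1000 + 2.600·8.740) / 78.10 = 30.27/78.10 = 0.3876 mg/L.
Travel time t = 13.9·1000 / 0.71 = 19580 s = 5.438 h.
Half-life 1.17 d → k = ln 2 / 1.17 = 0.5924 d⁻¹.
First-order decay: C = 0.3876·exp(−k·t) = 0.3876·0.8744 = 0.3389 mg/L.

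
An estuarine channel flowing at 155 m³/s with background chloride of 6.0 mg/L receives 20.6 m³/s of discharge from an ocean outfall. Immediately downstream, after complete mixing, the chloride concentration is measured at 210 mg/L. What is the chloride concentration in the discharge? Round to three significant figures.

Mass balance: 155.0·6.000 + 20.60·Cₑ = 175.6·210.0
→ Cₑ = (175.6·210.0 − 155.0·6.000) / 20.60 = 1745 mg/L.

1740 mg/L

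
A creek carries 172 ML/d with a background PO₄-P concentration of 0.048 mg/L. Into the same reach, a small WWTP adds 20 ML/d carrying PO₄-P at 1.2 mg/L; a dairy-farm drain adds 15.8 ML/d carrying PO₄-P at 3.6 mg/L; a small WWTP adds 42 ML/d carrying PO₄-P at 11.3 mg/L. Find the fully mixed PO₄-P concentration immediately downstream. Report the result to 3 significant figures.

Flow-weighted average: C = (172.0·0.04800 + 20.00·1.200 + 15.80·3.600 + 42.00·11.30) / 249.8 = 563.7/249.8 = 2.257 mg/L.

2.26 mg/L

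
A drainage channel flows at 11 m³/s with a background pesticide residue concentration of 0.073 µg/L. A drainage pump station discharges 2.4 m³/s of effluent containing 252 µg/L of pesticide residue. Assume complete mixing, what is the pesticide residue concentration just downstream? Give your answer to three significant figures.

45.2 µg/L

Flow-weighted average: C = (11.00·0.07300 + 2.400·252.0) / 13.40 = 605.6/13.40 = 45.19 µg/L.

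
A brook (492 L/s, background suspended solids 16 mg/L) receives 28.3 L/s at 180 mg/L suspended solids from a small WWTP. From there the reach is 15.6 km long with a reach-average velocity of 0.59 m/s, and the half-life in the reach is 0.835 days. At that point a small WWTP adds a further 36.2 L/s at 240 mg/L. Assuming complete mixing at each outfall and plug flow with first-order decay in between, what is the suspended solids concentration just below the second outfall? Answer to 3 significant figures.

33.7 mg/L

After mixing, C = (492.0·16.00 + 28.30·180.0) / 520.3 = 12970/520.3 = 24.92 mg/L; combined flow 520.3 L/s.
Travel time t = 15.6·1000 / 0.59 = 26440 s = 7.345 h.
Half-life 0.835 d → k = ln 2 / 0.835 = 0.8301 d⁻¹.
Decay over the reach: 24.92·exp(−kt) = 24.92·0.7757 = 19.33 mg/L.
Second outfall: C = (520.3·19.33 + 36.20·240.0)/556.5 = 33.68 mg/L.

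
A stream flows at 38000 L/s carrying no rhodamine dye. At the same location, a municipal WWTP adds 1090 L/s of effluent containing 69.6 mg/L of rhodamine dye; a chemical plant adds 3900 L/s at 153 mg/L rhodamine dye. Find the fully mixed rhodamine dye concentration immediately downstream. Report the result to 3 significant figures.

Mixed concentration C = ΣQC/ΣQ = (38000·0 + 1090·69.60 + 3900·153.0) / 42990 = 672600/42990 = 15.64 mg/L.

15.6 mg/L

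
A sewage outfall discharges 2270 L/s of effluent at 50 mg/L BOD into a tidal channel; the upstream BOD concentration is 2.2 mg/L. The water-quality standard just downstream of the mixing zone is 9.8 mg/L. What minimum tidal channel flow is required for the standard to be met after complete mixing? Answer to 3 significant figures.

Set C_mix = 9.8: (Q·2.200 + 2270·50.00) / (Q + 2270) = 9.8
→ Q = 2270·(50.00 − 9.8)/(9.8 − 2.200) = 12010 L/s.

12000 L/s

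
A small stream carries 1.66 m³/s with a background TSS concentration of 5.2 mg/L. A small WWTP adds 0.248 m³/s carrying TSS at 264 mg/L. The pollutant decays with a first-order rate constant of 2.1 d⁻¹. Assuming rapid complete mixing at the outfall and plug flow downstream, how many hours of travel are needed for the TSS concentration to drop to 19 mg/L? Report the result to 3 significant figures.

Mixed concentration C = ΣQC/ΣQ = (1.660·5.200 + 0.2480·264.0) / 1.908 = 74.10/1.908 = 38.84 mg/L.
38.84·exp(−k·t) = 19 → t = ln(38.84/19)/k = 29420 s = 8.171 h.

8.17 h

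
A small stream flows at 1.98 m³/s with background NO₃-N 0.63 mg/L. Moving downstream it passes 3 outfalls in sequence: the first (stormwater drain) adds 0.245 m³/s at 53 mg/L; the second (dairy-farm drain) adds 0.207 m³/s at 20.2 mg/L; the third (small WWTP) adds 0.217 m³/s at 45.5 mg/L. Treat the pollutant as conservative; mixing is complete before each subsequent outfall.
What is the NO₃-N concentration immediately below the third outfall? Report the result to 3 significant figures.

10.7 mg/L

Outfall 1: combined Q = 2.225 m³/s; C = (1.980·0.6300 + 0.2450·53.00)/2.225 = 6.397 mg/L.
Outfall 2: combined Q = 2.432 m³/s; C = (2.225·6.397 + 0.2070·20.20)/2.432 = 7.571 mg/L.
Outfall 3: combined Q = 2.649 m³/s; C = (2.432·7.571 + 0.2170·45.50)/2.649 = 10.68 mg/L.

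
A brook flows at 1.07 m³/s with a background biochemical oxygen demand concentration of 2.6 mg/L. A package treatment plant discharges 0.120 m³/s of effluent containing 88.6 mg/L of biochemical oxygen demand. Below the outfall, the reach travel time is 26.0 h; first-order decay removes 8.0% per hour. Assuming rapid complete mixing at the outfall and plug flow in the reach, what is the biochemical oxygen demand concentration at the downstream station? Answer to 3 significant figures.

1.29 mg/L

Mixed concentration C = ΣQC/ΣQ = (1.070·2.600 + 0.1200·88.60) / 1.190 = 13.41/1.190 = 11.27 mg/L.
8.0%/h lost → k = −ln(1 − 0.08) = 0.08338 h⁻¹.
After decay, C = 11.27 × e^(−kt) = 11.27 × 0.1144 = 1.290 mg/L.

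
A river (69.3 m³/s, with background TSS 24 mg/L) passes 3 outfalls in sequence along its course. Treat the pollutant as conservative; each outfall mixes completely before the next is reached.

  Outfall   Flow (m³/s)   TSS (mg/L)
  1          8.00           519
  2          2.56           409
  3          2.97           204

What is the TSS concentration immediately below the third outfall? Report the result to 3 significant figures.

90.2 mg/L

After outfall 1: Q = 69.30 + 8.000 = 77.30 m³/s; C = (69.30·24.00 + 8.000·519.0)/77.30 = 75.23 mg/L.
After outfall 2: Q = 77.30 + 2.560 = 79.86 m³/s; C = (77.30·75.23 + 2.560·409.0)/79.86 = 85.93 mg/L.
After outfall 3: Q = 79.86 + 2.970 = 82.83 m³/s; C = (79.86·85.93 + 2.970·204.0)/82.83 = 90.16 mg/L.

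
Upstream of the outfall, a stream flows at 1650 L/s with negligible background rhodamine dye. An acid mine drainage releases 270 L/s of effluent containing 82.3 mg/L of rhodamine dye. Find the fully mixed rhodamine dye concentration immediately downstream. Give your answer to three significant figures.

11.6 mg/L

After mixing, C = (1650·0 + 270.0·82.30) / 1920 = 22220/1920 = 11.57 mg/L.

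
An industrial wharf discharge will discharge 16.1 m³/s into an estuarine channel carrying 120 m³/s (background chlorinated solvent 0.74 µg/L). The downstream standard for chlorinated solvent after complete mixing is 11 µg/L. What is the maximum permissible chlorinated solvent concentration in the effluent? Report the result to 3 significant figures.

87.5 µg/L

At the limit, (Qr·Cr + Qe·Cₑ)/(Qr + Qe) = 11:
Cₑ = (136.1·11 − 120.0·0.7400) / 16.10 = 87.47 µg/L.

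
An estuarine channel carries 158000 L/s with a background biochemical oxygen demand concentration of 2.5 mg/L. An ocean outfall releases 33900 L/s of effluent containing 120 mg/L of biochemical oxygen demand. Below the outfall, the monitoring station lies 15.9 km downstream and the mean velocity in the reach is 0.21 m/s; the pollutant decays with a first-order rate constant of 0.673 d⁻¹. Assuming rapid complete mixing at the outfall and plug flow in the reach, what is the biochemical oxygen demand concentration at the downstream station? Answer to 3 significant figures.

Conservation of mass: C = (158000·2.500 + 33900·120.0) / 191900 = 4463000/191900 = 23.26 mg/L.
Travel time t = 15.9·1000 / 0.21 = 75710 s = 21.03 h.
Applying C = C₀e^(−kt): 23.26 × 0.5545 = 12.89 mg/L.

12.9 mg/L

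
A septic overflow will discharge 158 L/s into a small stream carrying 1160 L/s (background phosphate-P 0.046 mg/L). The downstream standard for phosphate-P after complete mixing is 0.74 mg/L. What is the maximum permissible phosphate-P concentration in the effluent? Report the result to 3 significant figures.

At the limit, (Qr·Cr + Qe·Cₑ)/(Qr + Qe) = 0.74:
Cₑ = (1318·0.74 − 1160·0.04600) / 158.0 = 5.835 mg/L.

5.84 mg/L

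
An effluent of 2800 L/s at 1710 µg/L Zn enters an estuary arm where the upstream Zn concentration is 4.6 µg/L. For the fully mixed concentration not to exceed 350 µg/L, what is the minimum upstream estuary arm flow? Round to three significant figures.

Set C_mix = 350: (Q·4.600 + 2800·1710) / (Q + 2800) = 350
→ Q = 2800·(1710 − 350)/(350 − 4.600) = 11020 L/s.

11000 L/s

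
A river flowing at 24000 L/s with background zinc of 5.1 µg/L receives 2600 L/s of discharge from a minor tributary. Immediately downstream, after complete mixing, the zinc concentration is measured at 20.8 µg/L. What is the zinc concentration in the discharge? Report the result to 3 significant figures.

Mass balance: 24000·5.100 + 2600·Cₑ = 26600·20.80
→ Cₑ = (26600·20.80 − 24000·5.100) / 2600 = 165.7 µg/L.

166 µg/L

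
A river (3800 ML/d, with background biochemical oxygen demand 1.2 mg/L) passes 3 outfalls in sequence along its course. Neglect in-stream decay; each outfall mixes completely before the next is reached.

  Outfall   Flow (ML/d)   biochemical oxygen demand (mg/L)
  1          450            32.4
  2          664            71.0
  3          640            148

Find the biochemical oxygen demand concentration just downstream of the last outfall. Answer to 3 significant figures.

29.0 mg/L

After outfall 1: Q = 3800 + 450.0 = 4250 ML/d; C = (3800·1.200 + 450.0·32.40)/4250 = 4.504 mg/L.
After outfall 2: Q = 4250 + 664.0 = 4914 ML/d; C = (4250·4.504 + 664.0·71.00)/4914 = 13.49 mg/L.
After outfall 3: Q = 4914 + 640.0 = 5554 ML/d; C = (4914·13.49 + 640.0·148.0)/5554 = 28.99 mg/L.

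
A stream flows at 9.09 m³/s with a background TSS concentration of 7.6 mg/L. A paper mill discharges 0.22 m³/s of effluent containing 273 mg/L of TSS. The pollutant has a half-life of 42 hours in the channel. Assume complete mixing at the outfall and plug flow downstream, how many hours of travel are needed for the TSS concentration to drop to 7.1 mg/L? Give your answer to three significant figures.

40.6 h

Mass balance: C = (9.090·7.600 + 0.2200·273.0) / 9.310 = 129.1/9.310 = 13.87 mg/L.
Half-life 42 h → k = ln 2 / 42 = 0.01650 h⁻¹ = 0.3961 d⁻¹.
13.87·exp(−k·t) = 7.1 → t = ln(13.87/7.1)/k = 146100 s = 40.58 h.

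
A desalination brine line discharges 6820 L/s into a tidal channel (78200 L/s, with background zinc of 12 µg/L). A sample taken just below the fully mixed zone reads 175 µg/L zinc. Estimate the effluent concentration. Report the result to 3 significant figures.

2040 µg/L

Mass balance: 78200·12.00 + 6820·Cₑ = 85020·175.0
→ Cₑ = (85020·175.0 − 78200·12.00) / 6820 = 2044 µg/L.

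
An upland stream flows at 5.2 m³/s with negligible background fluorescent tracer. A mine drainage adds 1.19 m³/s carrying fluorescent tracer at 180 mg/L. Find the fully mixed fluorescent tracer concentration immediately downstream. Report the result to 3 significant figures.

Flow-weighted average: C = (5.200·0 + 1.190·180.0) / 6.390 = 214.2/6.390 = 33.52 mg/L.

33.5 mg/L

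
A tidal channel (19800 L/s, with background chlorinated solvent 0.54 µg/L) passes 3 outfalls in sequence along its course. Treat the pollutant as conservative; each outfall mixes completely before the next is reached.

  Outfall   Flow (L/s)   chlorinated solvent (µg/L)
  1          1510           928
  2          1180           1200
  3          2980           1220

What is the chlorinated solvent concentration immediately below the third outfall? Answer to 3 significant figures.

254 µg/L

Below outfall 1: Q → 21310 L/s, C = (19800·0.5400 + 1510·928.0)/21310 = 66.26 µg/L.
Below outfall 2: Q → 22490 L/s, C = (21310·66.26 + 1180·1200)/22490 = 125.7 µg/L.
Below outfall 3: Q → 25470 L/s, C = (22490·125.7 + 2980·1220)/25470 = 253.8 µg/L.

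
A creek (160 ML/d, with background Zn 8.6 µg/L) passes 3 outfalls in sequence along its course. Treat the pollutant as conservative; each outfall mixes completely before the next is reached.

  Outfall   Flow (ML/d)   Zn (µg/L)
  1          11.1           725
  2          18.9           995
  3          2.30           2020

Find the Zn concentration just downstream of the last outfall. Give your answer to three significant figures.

Below outfall 1: Q → 171.1 ML/d, C = (160.0·8.600 + 11.10·725.0)/171.1 = 55.08 µg/L.
Below outfall 2: Q → 190.0 ML/d, C = (171.1·55.08 + 18.90·995.0)/190.0 = 148.6 µg/L.
Below outfall 3: Q → 192.3 ML/d, C = (190.0·148.6 + 2.300·2020)/192.3 = 171.0 µg/L.

171 µg/L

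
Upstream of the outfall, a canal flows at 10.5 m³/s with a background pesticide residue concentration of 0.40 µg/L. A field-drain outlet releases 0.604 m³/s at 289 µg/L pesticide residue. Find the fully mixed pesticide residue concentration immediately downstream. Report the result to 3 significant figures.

16.1 µg/L

Mixed concentration C = ΣQC/ΣQ = (10.50·0.4000 + 0.6040·289.0) / 11.10 = 178.8/11.10 = 16.10 µg/L.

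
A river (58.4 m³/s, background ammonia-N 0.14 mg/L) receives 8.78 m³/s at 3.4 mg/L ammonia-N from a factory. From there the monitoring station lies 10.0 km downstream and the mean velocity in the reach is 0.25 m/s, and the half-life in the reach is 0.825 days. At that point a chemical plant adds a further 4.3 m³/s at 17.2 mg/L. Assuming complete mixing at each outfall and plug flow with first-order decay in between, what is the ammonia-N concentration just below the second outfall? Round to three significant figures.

Mass balance: C = (58.40·0.1400 + 8.780·3.400) / 67.18 = 38.03/67.18 = 0.5661 mg/L; combined flow 67.18 m³/s.
Travel time t = 10.0·1000 / 0.25 = 40000 s = 11.11 h.
Half-life 0.825 d → k = ln 2 / 0.825 = 0.8402 d⁻¹.
Applying C = C₀e^(−kt): 0.5661 × 0.6778 = 0.3837 mg/L.
Second outfall: C = (67.18·0.3837 + 4.300·17.20)/71.48 = 1.395 mg/L.

1.40 mg/L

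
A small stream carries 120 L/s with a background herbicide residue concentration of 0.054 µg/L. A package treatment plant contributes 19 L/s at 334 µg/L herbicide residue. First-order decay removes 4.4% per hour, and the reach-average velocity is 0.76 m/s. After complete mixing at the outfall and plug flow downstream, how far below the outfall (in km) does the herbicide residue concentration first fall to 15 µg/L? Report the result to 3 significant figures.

67.7 km

Conservation of mass: C = (120.0·0.05400 + 19.00·334.0) / 139.0 = 6352/139.0 = 45.70 µg/L.
4.4%/h lost → k = −ln(1 − 0.044) = 0.04500 h⁻¹.
Set 45.70·exp(−k·t) = 15 → t = ln(45.70/15)/k = 89130 s = 24.76 h.
Distance = v·t = 0.76·89130 = 67740 m = 67.74 km.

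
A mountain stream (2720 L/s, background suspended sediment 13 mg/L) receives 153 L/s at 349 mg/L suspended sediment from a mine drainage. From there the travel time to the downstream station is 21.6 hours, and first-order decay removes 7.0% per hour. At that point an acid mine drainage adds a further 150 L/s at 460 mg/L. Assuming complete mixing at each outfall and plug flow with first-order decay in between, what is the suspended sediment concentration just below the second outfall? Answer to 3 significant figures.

28.9 mg/L

Flow-weighted average: C = (2720·13.00 + 153.0·349.0) / 2873 = 88760/2873 = 30.89 mg/L; combined flow 2873 L/s.
7.0%/h lost → k = −ln(1 − 0.07) = 0.07257 h⁻¹.
Applying C = C₀e^(−kt): 30.89 × 0.2086 = 6.443 mg/L.
Second outfall: C = (2873·6.443 + 150.0·460.0)/3023 = 28.95 mg/L.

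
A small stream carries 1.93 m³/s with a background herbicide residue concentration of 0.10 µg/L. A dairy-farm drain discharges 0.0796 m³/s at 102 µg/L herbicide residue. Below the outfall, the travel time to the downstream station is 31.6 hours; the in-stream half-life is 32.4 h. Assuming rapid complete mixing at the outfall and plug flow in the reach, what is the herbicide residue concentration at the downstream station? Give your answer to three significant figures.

Mass balance: C = (1.930·0.1000 + 0.07960·102.0) / 2.010 = 8.312/2.010 = 4.136 µg/L.
Half-life 32.4 h → k = ln 2 / 32.4 = 0.02139 h⁻¹ = 0.5134 d⁻¹.
After decay, C = 4.136 × e^(−kt) = 4.136 × 0.5086 = 2.104 µg/L.

2.10 µg/L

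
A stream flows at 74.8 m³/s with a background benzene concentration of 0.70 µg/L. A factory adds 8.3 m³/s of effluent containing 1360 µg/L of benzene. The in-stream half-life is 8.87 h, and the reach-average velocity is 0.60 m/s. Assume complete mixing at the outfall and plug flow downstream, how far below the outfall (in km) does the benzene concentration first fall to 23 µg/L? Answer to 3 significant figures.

49.2 km

Mixed concentration C = ΣQC/ΣQ = (74.80·0.7000 + 8.300·1360) / 83.10 = 11340/83.10 = 136.5 µg/L.
Half-life 8.87 h → k = ln 2 / 8.87 = 0.07815 h⁻¹ = 1.875 d⁻¹.
Set 136.5·exp(−k·t) = 23 → t = ln(136.5/23)/k = 82030 s = 22.79 h.
Distance = v·t = 0.60·82030 = 49220 m = 49.22 km.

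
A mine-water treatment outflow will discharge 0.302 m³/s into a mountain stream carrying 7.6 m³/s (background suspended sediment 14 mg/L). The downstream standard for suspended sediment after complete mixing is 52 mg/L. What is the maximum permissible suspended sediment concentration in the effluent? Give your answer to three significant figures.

1010 mg/L

At the limit, (Qr·Cr + Qe·Cₑ)/(Qr + Qe) = 52:
Cₑ = (7.902·52 − 7.600·14.00) / 0.3020 = 1008 mg/L.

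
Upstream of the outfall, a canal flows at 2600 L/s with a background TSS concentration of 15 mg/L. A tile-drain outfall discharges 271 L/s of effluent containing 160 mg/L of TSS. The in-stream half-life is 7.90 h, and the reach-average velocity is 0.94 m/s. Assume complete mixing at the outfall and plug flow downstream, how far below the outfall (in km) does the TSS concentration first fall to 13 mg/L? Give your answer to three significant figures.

30.5 km

After mixing, C = (2600·15.00 + 271.0·160.0) / 2871 = 82360/2871 = 28.69 mg/L.
Half-life 7.90 h → k = ln 2 / 7.90 = 0.08774 h⁻¹ = 2.106 d⁻¹.
Set 28.69·exp(−k·t) = 13 → t = ln(28.69/13)/k = 32480 s = 9.021 h.
Distance = v·t = 0.94·32480 = 30530 m = 30.53 km.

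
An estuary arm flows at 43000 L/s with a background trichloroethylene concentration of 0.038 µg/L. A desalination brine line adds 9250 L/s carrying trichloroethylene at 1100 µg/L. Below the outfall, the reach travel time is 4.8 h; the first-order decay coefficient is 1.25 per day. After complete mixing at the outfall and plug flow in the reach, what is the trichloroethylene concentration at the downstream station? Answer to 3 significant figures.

Conservation of mass: C = (43000·0.03800 + 9250·1100) / 52250 = 10180000/52250 = 194.8 µg/L.
First-order decay: C = 194.8·exp(−k·t) = 194.8·0.7788 = 151.7 µg/L.

152 µg/L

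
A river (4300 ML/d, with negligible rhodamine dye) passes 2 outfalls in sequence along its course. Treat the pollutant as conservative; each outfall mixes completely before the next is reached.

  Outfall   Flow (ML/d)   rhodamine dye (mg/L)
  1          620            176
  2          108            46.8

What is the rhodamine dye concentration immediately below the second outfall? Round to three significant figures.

Outfall 1: combined Q = 4920 ML/d; C = (4300·0 + 620.0·176.0)/4920 = 22.18 mg/L.
Outfall 2: combined Q = 5028 ML/d; C = (4920·22.18 + 108.0·46.80)/5028 = 22.71 mg/L.

22.7 mg/L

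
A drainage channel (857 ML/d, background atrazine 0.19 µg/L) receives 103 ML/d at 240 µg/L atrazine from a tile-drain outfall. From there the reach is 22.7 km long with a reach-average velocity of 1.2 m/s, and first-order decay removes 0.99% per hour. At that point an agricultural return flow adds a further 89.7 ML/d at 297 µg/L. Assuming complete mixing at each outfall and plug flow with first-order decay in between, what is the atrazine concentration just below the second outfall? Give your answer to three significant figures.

After mixing, C = (857.0·0.1900 + 103.0·240.0) / 960.0 = 24880/960.0 = 25.92 µg/L; combined flow 960.0 ML/d.
Travel time t = 22.7·1000 / 1.2 = 18920 s = 5.255 h.
0.99%/h lost → k = −ln(1 − 0.0099) = 0.009949 h⁻¹.
Applying C = C₀e^(−kt): 25.92 × 0.9491 = 24.60 µg/L.
At the second outfall, C = (960.0·24.60 + 89.70·297.0) / (960.0 + 89.70) = 47.88 µg/L.

47.9 µg/L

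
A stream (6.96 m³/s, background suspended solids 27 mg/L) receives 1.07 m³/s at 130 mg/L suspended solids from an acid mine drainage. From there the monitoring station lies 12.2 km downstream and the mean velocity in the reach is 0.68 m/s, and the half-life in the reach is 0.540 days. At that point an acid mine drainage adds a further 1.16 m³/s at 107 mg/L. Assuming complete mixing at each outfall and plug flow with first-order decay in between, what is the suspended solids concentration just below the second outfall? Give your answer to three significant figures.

Mixed concentration C = ΣQC/ΣQ = (6.960·27.00 + 1.070·130.0) / 8.030 = 327.0/8.030 = 40.72 mg/L; combined flow 8.030 m³/s.
Travel time t = 12.2·1000 / 0.68 = 17940 s = 4.984 h.
Half-life 0.540 d → k = ln 2 / 0.540 = 1.284 d⁻¹.
First-order decay: C = 40.72·exp(−k·t) = 40.72·0.7660 = 31.20 mg/L.
At the second outfall, C = (8.030·31.20 + 1.160·107.0) / (8.030 + 1.160) = 40.76 mg/L.

40.8 mg/L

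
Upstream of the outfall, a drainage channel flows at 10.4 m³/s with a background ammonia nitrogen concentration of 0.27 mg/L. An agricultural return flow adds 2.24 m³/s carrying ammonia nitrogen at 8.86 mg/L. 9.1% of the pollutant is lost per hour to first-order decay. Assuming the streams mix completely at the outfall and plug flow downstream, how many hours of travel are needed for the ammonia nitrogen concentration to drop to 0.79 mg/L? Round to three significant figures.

Mass balance: C = (10.40·0.2700 + 2.240·8.860) / 12.64 = 22.65/12.64 = 1.792 mg/L.
9.1%/h lost → k = −ln(1 − 0.091) = 0.09541 h⁻¹.
1.792·exp(−k·t) = 0.79 → t = ln(1.792/0.79)/k = 30910 s = 8.586 h.

8.59 h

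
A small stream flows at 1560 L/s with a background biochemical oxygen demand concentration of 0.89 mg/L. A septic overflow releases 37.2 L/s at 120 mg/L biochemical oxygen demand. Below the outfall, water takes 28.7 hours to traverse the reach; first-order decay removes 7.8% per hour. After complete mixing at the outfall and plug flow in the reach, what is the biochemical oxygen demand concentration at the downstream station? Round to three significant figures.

Conservation of mass: C = (1560·0.8900 + 37.20·120.0) / 1597 = 5852/1597 = 3.664 mg/L.
7.8%/h lost → k = −ln(1 − 0.078) = 0.08121 h⁻¹.
First-order decay: C = 3.664·exp(−k·t) = 3.664·0.09722 = 0.3562 mg/L.

0.356 mg/L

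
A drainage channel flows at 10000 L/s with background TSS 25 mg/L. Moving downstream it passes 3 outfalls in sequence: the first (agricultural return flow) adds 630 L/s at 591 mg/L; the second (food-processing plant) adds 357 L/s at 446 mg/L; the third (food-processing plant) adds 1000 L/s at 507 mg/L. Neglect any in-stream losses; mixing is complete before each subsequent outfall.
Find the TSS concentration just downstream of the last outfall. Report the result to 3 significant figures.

After outfall 1: Q = 10000 + 630.0 = 10630 L/s; C = (10000·25.00 + 630.0·591.0)/10630 = 58.54 mg/L.
After outfall 2: Q = 10630 + 357.0 = 10990 L/s; C = (10630·58.54 + 357.0·446.0)/10990 = 71.13 mg/L.
After outfall 3: Q = 10990 + 1000 = 11990 L/s; C = (10990·71.13 + 1000·507.0)/11990 = 107.5 mg/L.

107 mg/L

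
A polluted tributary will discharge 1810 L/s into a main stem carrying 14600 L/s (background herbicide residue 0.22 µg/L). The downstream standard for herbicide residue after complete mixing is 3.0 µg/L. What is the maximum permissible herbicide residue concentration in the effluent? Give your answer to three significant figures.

At the limit, (Qr·Cr + Qe·Cₑ)/(Qr + Qe) = 3.0:
Cₑ = (16410·3.0 − 14600·0.2200) / 1810 = 25.42 µg/L.

25.4 µg/L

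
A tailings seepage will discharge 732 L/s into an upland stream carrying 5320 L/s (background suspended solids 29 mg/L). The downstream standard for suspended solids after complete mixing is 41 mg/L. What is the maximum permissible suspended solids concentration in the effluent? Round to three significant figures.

At the limit, (Qr·Cr + Qe·Cₑ)/(Qr + Qe) = 41:
Cₑ = (6052·41 − 5320·29.00) / 732.0 = 128.2 mg/L.

128 mg/L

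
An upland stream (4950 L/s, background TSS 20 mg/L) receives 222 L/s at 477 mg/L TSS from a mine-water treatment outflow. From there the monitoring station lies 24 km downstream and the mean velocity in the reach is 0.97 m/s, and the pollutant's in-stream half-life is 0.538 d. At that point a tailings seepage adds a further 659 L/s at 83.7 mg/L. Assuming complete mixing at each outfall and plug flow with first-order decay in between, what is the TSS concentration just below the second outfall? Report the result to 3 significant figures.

After mixing, C = (4950·20.00 + 222.0·477.0) / 5172 = 204900/5172 = 39.62 mg/L; combined flow 5172 L/s.
Travel time t = 24·1000 / 0.97 = 24740 s = 6.873 h.
Half-life 0.538 d → k = ln 2 / 0.538 = 1.288 d⁻¹.
Decay over the reach: 39.62·exp(−kt) = 39.62·0.6915 = 27.39 mg/L.
Second outfall: C = (5172·27.39 + 659.0·83.70)/5831 = 33.76 mg/L.

33.8 mg/L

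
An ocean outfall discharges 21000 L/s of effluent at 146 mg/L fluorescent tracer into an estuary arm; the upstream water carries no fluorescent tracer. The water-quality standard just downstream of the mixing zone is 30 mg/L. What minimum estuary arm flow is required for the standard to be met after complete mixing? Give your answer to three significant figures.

Set C_mix = 30: (Q·0 + 21000·146.0) / (Q + 21000) = 30
→ Q = 21000·(146.0 − 30)/(30 − 0) = 81200 L/s.

81200 L/s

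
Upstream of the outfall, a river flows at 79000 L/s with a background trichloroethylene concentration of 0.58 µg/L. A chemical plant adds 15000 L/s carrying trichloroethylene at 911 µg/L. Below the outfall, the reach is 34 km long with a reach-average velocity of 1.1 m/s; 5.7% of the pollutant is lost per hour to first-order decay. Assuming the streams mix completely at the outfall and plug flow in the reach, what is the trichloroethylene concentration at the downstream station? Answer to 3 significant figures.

Mass balance: C = (79000·0.5800 + 15000·911.0) / 94000 = 13710000/94000 = 145.9 µg/L.
Travel time t = 34·1000 / 1.1 = 30910 s = 8.586 h.
5.7%/h lost → k = −ln(1 − 0.057) = 0.05869 h⁻¹.
After decay, C = 145.9 × e^(−kt) = 145.9 × 0.6042 = 88.12 µg/L.

88.1 µg/L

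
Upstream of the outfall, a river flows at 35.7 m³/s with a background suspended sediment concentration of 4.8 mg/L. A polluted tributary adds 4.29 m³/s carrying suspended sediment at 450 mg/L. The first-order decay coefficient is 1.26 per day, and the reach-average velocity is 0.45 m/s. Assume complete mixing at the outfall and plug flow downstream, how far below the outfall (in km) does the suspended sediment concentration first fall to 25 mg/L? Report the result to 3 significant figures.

Mixed concentration C = ΣQC/ΣQ = (35.70·4.800 + 4.290·450.0) / 39.99 = 2102/39.99 = 52.56 mg/L.
Set 52.56·exp(−k·t) = 25 → t = ln(52.56/25)/k = 50950 s = 14.15 h.
Distance = v·t = 0.45·50950 = 22930 m = 22.93 km.

22.9 km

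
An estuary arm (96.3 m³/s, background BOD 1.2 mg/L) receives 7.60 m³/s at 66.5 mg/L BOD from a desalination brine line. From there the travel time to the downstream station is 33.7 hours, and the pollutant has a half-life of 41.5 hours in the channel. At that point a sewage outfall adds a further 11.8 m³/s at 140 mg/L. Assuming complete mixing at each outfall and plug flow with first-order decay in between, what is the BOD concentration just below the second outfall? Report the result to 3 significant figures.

17.3 mg/L

Conservation of mass: C = (96.30·1.200 + 7.600·66.50) / 103.9 = 621.0/103.9 = 5.977 mg/L; combined flow 103.9 m³/s.
Half-life 41.5 h → k = ln 2 / 41.5 = 0.01670 h⁻¹ = 0.4009 d⁻¹.
Decay over the reach: 5.977·exp(−kt) = 5.977·0.5696 = 3.404 mg/L.
Second outfall: C = (103.9·3.404 + 11.80·140.0)/115.7 = 17.34 mg/L.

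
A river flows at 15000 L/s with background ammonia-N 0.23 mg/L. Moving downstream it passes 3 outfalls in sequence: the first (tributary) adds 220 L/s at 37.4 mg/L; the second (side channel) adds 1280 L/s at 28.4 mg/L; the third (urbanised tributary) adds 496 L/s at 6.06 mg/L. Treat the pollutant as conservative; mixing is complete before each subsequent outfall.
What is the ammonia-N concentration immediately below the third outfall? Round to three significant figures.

Below outfall 1: Q → 15220 L/s, C = (15000·0.2300 + 220.0·37.40)/15220 = 0.7673 mg/L.
Below outfall 2: Q → 16500 L/s, C = (15220·0.7673 + 1280·28.40)/16500 = 2.911 mg/L.
Below outfall 3: Q → 17000 L/s, C = (16500·2.911 + 496.0·6.060)/17000 = 3.003 mg/L.

3.00 mg/L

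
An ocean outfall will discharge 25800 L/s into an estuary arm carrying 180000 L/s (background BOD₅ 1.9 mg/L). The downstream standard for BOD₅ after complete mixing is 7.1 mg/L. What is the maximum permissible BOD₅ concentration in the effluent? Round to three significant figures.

At the limit, (Qr·Cr + Qe·Cₑ)/(Qr + Qe) = 7.1:
Cₑ = (205800·7.1 − 180000·1.900) / 25800 = 43.38 mg/L.

43.4 mg/L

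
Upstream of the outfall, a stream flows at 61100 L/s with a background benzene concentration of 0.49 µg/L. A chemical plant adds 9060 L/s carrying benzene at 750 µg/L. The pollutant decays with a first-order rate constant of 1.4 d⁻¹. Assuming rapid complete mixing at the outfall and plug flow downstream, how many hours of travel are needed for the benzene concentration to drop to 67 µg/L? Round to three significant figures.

Flow-weighted average: C = (61100·0.4900 + 9060·750.0) / 70160 = 6825000/70160 = 97.28 µg/L.
97.28·exp(−k·t) = 67 → t = ln(97.28/67)/k = 23010 s = 6.392 h.

6.39 h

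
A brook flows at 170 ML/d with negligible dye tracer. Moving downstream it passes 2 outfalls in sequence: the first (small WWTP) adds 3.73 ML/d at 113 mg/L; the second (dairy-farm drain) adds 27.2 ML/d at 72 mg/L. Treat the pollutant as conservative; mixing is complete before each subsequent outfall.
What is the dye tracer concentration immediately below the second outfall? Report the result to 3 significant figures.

After outfall 1: Q = 170.0 + 3.730 = 173.7 ML/d; C = (170.0·0 + 3.730·113.0)/173.7 = 2.426 mg/L.
After outfall 2: Q = 173.7 + 27.20 = 200.9 ML/d; C = (173.7·2.426 + 27.20·72.00)/200.9 = 11.84 mg/L.

11.8 mg/L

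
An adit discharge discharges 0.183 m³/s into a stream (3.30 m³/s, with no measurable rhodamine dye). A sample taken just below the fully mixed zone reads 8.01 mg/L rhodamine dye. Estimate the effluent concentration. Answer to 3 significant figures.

152 mg/L

Mass balance: 3.300·0 + 0.1830·Cₑ = 3.483·8.010
→ Cₑ = (3.483·8.010 − 3.300·0) / 0.1830 = 152.5 mg/L.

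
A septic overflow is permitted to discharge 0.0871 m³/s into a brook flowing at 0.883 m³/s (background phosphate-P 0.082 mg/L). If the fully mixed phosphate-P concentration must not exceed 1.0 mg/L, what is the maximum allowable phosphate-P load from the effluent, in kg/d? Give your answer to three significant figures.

Mass balance at the limit: 0.8830·0.08200 + 0.08710·Cₑ = 0.9701·1.0 → Cₑ = 10.31 mg/L.
Load = 0.08710 m³/s × 10.31 g/m³ × 86 400 s/d = 77.56 kg/d.

77.6 kg/d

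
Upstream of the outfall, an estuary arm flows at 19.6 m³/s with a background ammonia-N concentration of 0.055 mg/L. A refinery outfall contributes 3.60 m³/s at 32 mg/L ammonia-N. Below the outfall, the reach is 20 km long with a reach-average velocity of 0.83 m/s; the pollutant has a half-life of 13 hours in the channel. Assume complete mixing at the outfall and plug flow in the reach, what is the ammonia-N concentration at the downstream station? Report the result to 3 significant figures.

Mixed concentration C = ΣQC/ΣQ = (19.60·0.05500 + 3.600·32.00) / 23.20 = 116.3/23.20 = 5.012 mg/L.
Travel time t = 20·1000 / 0.83 = 24100 s = 6.693 h.
Half-life 13 h → k = ln 2 / 13 = 0.05332 h⁻¹ = 1.280 d⁻¹.
First-order decay: C = 5.012·exp(−k·t) = 5.012·0.6999 = 3.508 mg/L.

3.51 mg/L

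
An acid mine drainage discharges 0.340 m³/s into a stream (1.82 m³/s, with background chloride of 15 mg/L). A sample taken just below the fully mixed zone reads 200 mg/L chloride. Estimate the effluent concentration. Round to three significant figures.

Mass balance: 1.820·15.00 + 0.3400·Cₑ = 2.160·200.0
→ Cₑ = (2.160·200.0 − 1.820·15.00) / 0.3400 = 1190 mg/L.

1190 mg/L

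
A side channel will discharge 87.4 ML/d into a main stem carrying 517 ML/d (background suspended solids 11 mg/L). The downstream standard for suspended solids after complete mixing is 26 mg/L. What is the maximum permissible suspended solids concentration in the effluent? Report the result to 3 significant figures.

At the limit, (Qr·Cr + Qe·Cₑ)/(Qr + Qe) = 26:
Cₑ = (604.4·26 − 517.0·11.00) / 87.40 = 114.7 mg/L.

115 mg/L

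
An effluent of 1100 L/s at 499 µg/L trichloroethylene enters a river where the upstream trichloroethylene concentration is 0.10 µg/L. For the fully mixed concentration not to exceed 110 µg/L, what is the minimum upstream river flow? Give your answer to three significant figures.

3890 L/s

Set C_mix = 110: (Q·0.1000 + 1100·499.0) / (Q + 1100) = 110
→ Q = 1100·(499.0 − 110)/(110 − 0.1000) = 3894 L/s.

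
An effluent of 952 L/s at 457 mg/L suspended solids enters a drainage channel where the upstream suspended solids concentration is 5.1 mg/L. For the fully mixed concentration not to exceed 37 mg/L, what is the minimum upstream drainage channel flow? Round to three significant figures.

12500 L/s

Set C_mix = 37: (Q·5.100 + 952.0·457.0) / (Q + 952.0) = 37
→ Q = 952.0·(457.0 − 37)/(37 − 5.100) = 12530 L/s.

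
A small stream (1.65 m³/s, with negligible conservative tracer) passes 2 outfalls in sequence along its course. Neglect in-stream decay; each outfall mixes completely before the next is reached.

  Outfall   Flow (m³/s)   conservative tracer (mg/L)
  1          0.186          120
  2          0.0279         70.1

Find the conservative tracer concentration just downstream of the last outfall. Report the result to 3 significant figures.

Below outfall 1: Q → 1.836 m³/s, C = (1.650·0 + 0.1860·120.0)/1.836 = 12.16 mg/L.
Below outfall 2: Q → 1.864 m³/s, C = (1.836·12.16 + 0.02790·70.10)/1.864 = 13.02 mg/L.

13.0 mg/L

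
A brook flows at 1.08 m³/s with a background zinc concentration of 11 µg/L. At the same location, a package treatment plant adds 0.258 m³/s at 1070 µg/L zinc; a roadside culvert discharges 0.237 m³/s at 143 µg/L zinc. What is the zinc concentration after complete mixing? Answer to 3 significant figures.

204 µg/L

After mixing, C = (1.080·11.00 + 0.2580·1070 + 0.2370·143.0) / 1.575 = 321.8/1.575 = 204.3 µg/L.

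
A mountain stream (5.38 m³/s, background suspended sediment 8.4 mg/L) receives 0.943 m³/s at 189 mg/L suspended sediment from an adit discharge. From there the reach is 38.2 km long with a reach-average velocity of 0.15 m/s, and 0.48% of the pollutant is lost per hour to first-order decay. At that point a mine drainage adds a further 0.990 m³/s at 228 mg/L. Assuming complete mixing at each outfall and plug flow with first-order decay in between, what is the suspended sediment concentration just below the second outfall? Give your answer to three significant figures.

Mass balance: C = (5.380·8.400 + 0.9430·189.0) / 6.323 = 223.4/6.323 = 35.33 mg/L; combined flow 6.323 m³/s.
Travel time t = 38.2·1000 / 0.15 = 254700 s = 70.74 h.
0.48%/h lost → k = −ln(1 − 0.0048) = 0.004812 h⁻¹.
Decay over the reach: 35.33·exp(−kt) = 35.33·0.7115 = 25.14 mg/L.
Second outfall: C = (6.323·25.14 + 0.9900·228.0)/7.313 = 52.60 mg/L.

52.6 mg/L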